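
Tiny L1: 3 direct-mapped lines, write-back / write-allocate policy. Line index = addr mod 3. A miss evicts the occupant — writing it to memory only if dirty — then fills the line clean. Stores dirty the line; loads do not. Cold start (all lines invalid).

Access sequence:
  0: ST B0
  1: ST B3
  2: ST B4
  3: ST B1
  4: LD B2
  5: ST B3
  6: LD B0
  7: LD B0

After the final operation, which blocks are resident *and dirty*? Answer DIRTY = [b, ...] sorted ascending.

DIRTY = [1]

0: W B0 -> L0 miss  d=D]
1: W B3 -> L0 miss wb->B0  d=D]
2: W B4 -> L1 miss  d=D]
3: W B1 -> L1 miss wb->B4  d=D]
4: R B2 -> L2 miss  d=-]
5: W B3 -> L0 hit  d=D]
6: R B0 -> L0 miss wb->B3  d=-]
7: R B0 -> L0 hit  d=-]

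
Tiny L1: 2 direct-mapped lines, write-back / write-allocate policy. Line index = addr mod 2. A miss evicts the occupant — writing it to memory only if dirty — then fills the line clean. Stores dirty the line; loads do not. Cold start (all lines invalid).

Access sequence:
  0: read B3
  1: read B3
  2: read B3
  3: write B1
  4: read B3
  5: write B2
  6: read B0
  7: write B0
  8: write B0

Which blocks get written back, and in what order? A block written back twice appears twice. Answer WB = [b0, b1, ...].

WB = [1, 2]

  0 | R B3 → L1 miss [-]
  1 | R B3 → L1 hit [-]
  2 | R B3 → L1 hit [-]
  3 | W B1 → L1 miss [D]
  4 | R B3 → L1 miss wb→B1 [-]
  5 | W B2 → L0 miss [D]
  6 | R B0 → L0 miss wb→B2 [-]
  7 | W B0 → L0 hit [D]
  8 | W B0 → L0 hit [D]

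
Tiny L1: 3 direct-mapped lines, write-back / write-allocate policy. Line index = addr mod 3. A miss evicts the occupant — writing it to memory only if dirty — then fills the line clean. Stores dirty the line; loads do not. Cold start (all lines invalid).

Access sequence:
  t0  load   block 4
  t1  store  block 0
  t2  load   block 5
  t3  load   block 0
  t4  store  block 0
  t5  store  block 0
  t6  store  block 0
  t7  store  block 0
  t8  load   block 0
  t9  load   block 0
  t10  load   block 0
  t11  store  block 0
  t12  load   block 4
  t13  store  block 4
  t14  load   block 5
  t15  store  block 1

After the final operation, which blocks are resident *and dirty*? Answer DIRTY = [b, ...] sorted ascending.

0: R B4 -> L1 miss  d=-]
1: W B0 -> L0 miss  d=D]
2: R B5 -> L2 miss  d=-]
3: R B0 -> L0 hit  d=D]
4: W B0 -> L0 hit  d=D]
5: W B0 -> L0 hit  d=D]
6: W B0 -> L0 hit  d=D]
7: W B0 -> L0 hit  d=D]
8: R B0 -> L0 hit  d=D]
9: R B0 -> L0 hit  d=D]
10: R B0 -> L0 hit  d=D]
11: W B0 -> L0 hit  d=D]
12: R B4 -> L1 hit  d=-]
13: W B4 -> L1 hit  d=D]
14: R B5 -> L2 hit  d=-]
15: W B1 -> L1 miss wb->B4  d=D]

DIRTY = [0, 1]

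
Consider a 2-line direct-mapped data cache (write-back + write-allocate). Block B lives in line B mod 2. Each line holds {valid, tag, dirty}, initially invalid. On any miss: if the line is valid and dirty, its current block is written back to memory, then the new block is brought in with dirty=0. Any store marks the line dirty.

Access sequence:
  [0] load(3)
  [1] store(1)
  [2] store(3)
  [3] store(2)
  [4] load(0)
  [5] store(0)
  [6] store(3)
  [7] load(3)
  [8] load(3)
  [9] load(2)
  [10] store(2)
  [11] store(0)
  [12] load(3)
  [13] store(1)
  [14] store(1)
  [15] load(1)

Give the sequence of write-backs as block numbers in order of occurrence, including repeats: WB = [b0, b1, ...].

WB = [1, 2, 0, 2, 3]

  0 | R B3 → L1 miss [-]
  1 | W B1 → L1 miss [D]
  2 | W B3 → L1 miss wb→B1 [D]
  3 | W B2 → L0 miss [D]
  4 | R B0 → L0 miss wb→B2 [-]
  5 | W B0 → L0 hit [D]
  6 | W B3 → L1 hit [D]
  7 | R B3 → L1 hit [D]
  8 | R B3 → L1 hit [D]
  9 | R B2 → L0 miss wb→B0 [-]
  10 | W B2 → L0 hit [D]
  11 | W B0 → L0 miss wb→B2 [D]
  12 | R B3 → L1 hit [D]
  13 | W B1 → L1 miss wb→B3 [D]
  14 | W B1 → L1 hit [D]
  15 | R B1 → L1 hit [D]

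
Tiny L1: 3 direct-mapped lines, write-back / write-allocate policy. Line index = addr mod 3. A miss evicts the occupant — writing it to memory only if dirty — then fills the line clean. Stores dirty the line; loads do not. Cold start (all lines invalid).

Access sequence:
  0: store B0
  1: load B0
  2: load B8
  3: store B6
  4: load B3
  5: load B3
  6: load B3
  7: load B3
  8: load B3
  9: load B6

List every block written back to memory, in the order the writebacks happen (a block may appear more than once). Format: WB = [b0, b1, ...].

WB = [0, 6]

  0 | W B0 → L0 miss [D]
  1 | R B0 → L0 hit [D]
  2 | R B8 → L2 miss [-]
  3 | W B6 → L0 miss wb→B0 [D]
  4 | R B3 → L0 miss wb→B6 [-]
  5 | R B3 → L0 hit [-]
  6 | R B3 → L0 hit [-]
  7 | R B3 → L0 hit [-]
  8 | R B3 → L0 hit [-]
  9 | R B6 → L0 miss [-]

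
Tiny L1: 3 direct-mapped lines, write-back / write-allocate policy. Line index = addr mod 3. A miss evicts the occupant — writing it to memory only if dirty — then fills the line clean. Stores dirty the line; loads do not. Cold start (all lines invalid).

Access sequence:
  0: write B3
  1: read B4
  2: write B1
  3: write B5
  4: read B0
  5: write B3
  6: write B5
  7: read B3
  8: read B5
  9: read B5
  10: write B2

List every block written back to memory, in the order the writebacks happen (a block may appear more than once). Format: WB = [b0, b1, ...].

WB = [3, 5]

0: W B3 → L0 miss [D]
1: R B4 → L1 miss [-]
2: W B1 → L1 miss [D]
3: W B5 → L2 miss [D]
4: R B0 → L0 miss wb→B3 [-]
5: W B3 → L0 miss [D]
6: W B5 → L2 hit [D]
7: R B3 → L0 hit [D]
8: R B5 → L2 hit [D]
9: R B5 → L2 hit [D]
10: W B2 → L2 miss wb→B5 [D]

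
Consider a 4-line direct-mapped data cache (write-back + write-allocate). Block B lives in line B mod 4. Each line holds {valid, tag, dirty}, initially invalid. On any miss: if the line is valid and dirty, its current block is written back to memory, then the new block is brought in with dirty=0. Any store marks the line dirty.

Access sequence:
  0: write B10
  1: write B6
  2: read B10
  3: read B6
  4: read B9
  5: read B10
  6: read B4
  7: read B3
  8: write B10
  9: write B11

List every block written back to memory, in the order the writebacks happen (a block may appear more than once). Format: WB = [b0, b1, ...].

WB = [10, 6]

0: W B10 → L2 miss [D]
1: W B6 → L2 miss wb→B10 [D]
2: R B10 → L2 miss wb→B6 [-]
3: R B6 → L2 miss [-]
4: R B9 → L1 miss [-]
5: R B10 → L2 miss [-]
6: R B4 → L0 miss [-]
7: R B3 → L3 miss [-]
8: W B10 → L2 hit [D]
9: W B11 → L3 miss [D]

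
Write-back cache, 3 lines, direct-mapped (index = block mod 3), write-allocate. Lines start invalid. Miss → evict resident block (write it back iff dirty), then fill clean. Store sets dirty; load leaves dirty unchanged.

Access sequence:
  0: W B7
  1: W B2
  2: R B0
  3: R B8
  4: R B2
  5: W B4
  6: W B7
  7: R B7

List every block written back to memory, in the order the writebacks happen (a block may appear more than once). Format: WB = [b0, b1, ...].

WB = [2, 7, 4]

  0 | W B7 → L1 miss [D]
  1 | W B2 → L2 miss [D]
  2 | R B0 → L0 miss [-]
  3 | R B8 → L2 miss wb→B2 [-]
  4 | R B2 → L2 miss [-]
  5 | W B4 → L1 miss wb→B7 [D]
  6 | W B7 → L1 miss wb→B4 [D]
  7 | R B7 → L1 hit [D]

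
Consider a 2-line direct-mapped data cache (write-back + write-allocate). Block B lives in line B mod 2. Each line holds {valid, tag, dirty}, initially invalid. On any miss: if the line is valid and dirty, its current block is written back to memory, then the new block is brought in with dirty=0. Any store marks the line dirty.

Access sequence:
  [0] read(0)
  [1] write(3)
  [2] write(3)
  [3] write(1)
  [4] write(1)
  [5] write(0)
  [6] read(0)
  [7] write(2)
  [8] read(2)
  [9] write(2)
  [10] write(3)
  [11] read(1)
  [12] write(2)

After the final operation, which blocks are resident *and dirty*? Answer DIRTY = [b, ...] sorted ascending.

0: R B0 -> L0 miss  d=-]
1: W B3 -> L1 miss  d=D]
2: W B3 -> L1 hit  d=D]
3: W B1 -> L1 miss wb->B3  d=D]
4: W B1 -> L1 hit  d=D]
5: W B0 -> L0 hit  d=D]
6: R B0 -> L0 hit  d=D]
7: W B2 -> L0 miss wb->B0  d=D]
8: R B2 -> L0 hit  d=D]
9: W B2 -> L0 hit  d=D]
10: W B3 -> L1 miss wb->B1  d=D]
11: R B1 -> L1 miss wb->B3  d=-]
12: W B2 -> L0 hit  d=D]

DIRTY = [2]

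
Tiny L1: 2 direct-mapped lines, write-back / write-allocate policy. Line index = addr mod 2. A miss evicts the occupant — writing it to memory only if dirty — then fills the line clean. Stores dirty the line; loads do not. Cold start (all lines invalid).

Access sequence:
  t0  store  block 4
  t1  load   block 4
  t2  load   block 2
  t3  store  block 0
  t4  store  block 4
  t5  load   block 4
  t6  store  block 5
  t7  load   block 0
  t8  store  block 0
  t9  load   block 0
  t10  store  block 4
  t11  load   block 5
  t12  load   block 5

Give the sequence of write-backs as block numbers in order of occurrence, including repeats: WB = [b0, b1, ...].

  0 | W B4 → L0 miss [D]
  1 | R B4 → L0 hit [D]
  2 | R B2 → L0 miss wb→B4 [-]
  3 | W B0 → L0 miss [D]
  4 | W B4 → L0 miss wb→B0 [D]
  5 | R B4 → L0 hit [D]
  6 | W B5 → L1 miss [D]
  7 | R B0 → L0 miss wb→B4 [-]
  8 | W B0 → L0 hit [D]
  9 | R B0 → L0 hit [D]
  10 | W B4 → L0 miss wb→B0 [D]
  11 | R B5 → L1 hit [D]
  12 | R B5 → L1 hit [D]

WB = [4, 0, 4, 0]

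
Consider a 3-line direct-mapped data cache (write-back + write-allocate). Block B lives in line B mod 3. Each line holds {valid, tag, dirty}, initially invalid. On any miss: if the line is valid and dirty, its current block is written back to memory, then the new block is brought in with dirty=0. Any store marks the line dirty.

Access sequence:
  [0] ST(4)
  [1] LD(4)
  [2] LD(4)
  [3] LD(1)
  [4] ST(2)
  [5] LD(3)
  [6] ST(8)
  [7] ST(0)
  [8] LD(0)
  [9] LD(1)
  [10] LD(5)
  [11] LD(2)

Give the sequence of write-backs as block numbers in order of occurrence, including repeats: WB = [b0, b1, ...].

0: W B4 -> L1 miss  d=D]
1: R B4 -> L1 hit  d=D]
2: R B4 -> L1 hit  d=D]
3: R B1 -> L1 miss wb->B4  d=-]
4: W B2 -> L2 miss  d=D]
5: R B3 -> L0 miss  d=-]
6: W B8 -> L2 miss wb->B2  d=D]
7: W B0 -> L0 miss  d=D]
8: R B0 -> L0 hit  d=D]
9: R B1 -> L1 hit  d=-]
10: R B5 -> L2 miss wb->B8  d=-]
11: R B2 -> L2 miss  d=-]

WB = [4, 2, 8]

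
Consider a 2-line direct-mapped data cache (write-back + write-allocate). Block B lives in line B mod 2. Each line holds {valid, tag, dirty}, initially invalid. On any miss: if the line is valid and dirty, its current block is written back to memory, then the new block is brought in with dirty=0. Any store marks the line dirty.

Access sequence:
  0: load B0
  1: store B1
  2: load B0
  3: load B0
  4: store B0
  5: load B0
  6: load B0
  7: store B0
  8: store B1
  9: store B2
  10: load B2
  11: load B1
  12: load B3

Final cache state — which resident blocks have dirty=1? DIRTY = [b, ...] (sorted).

0: R B0 → L0 miss [-]
1: W B1 → L1 miss [D]
2: R B0 → L0 hit [-]
3: R B0 → L0 hit [-]
4: W B0 → L0 hit [D]
5: R B0 → L0 hit [D]
6: R B0 → L0 hit [D]
7: W B0 → L0 hit [D]
8: W B1 → L1 hit [D]
9: W B2 → L0 miss wb→B0 [D]
10: R B2 → L0 hit [D]
11: R B1 → L1 hit [D]
12: R B3 → L1 miss wb→B1 [-]

DIRTY = [2]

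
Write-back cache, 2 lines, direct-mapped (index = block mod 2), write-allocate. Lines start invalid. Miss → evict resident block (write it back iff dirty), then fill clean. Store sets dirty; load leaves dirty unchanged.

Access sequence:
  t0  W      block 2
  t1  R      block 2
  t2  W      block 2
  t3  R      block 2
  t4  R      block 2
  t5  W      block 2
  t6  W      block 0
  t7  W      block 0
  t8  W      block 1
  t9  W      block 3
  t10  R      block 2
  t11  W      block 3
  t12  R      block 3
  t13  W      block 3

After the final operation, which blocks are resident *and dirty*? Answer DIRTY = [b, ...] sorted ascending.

DIRTY = [3]

  0 | W B2 → L0 miss [D]
  1 | R B2 → L0 hit [D]
  2 | W B2 → L0 hit [D]
  3 | R B2 → L0 hit [D]
  4 | R B2 → L0 hit [D]
  5 | W B2 → L0 hit [D]
  6 | W B0 → L0 miss wb→B2 [D]
  7 | W B0 → L0 hit [D]
  8 | W B1 → L1 miss [D]
  9 | W B3 → L1 miss wb→B1 [D]
  10 | R B2 → L0 miss wb→B0 [-]
  11 | W B3 → L1 hit [D]
  12 | R B3 → L1 hit [D]
  13 | W B3 → L1 hit [D]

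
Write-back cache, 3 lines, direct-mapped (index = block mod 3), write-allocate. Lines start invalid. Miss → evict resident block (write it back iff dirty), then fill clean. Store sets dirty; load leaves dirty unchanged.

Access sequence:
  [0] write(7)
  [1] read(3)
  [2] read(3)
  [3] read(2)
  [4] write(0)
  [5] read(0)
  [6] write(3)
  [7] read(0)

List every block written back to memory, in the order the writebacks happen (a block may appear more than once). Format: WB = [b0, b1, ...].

WB = [0, 3]

0: W B7 → L1 miss [D]
1: R B3 → L0 miss [-]
2: R B3 → L0 hit [-]
3: R B2 → L2 miss [-]
4: W B0 → L0 miss [D]
5: R B0 → L0 hit [D]
6: W B3 → L0 miss wb→B0 [D]
7: R B0 → L0 miss wb→B3 [-]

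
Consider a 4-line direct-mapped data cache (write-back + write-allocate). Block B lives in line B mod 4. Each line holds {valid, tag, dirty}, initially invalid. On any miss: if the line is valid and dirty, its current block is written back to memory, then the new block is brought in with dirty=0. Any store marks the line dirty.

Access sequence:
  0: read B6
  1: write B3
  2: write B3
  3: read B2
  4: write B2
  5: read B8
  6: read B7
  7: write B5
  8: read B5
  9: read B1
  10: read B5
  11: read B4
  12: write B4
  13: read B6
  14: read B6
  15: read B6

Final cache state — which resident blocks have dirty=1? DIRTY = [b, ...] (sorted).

0: R B6 → L2 miss [-]
1: W B3 → L3 miss [D]
2: W B3 → L3 hit [D]
3: R B2 → L2 miss [-]
4: W B2 → L2 hit [D]
5: R B8 → L0 miss [-]
6: R B7 → L3 miss wb→B3 [-]
7: W B5 → L1 miss [D]
8: R B5 → L1 hit [D]
9: R B1 → L1 miss wb→B5 [-]
10: R B5 → L1 miss [-]
11: R B4 → L0 miss [-]
12: W B4 → L0 hit [D]
13: R B6 → L2 miss wb→B2 [-]
14: R B6 → L2 hit [-]
15: R B6 → L2 hit [-]

DIRTY = [4]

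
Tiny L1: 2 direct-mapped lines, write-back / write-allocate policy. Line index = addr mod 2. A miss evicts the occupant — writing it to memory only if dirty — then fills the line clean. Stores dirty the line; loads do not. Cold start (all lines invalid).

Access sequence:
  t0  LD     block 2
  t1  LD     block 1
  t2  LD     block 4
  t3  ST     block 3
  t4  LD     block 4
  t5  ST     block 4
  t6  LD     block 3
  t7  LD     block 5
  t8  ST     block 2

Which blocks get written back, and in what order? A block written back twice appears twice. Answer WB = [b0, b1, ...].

WB = [3, 4]

0: R B2 → L0 miss [-]
1: R B1 → L1 miss [-]
2: R B4 → L0 miss [-]
3: W B3 → L1 miss [D]
4: R B4 → L0 hit [-]
5: W B4 → L0 hit [D]
6: R B3 → L1 hit [D]
7: R B5 → L1 miss wb→B3 [-]
8: W B2 → L0 miss wb→B4 [D]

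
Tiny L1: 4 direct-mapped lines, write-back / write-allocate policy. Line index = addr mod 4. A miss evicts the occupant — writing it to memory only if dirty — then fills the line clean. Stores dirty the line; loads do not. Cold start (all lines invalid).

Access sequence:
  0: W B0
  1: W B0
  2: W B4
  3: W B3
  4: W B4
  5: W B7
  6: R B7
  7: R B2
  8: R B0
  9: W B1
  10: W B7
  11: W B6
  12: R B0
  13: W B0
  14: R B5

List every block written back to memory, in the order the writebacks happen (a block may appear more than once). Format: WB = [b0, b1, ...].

WB = [0, 3, 4, 1]

0: W B0 -> L0 miss  d=D]
1: W B0 -> L0 hit  d=D]
2: W B4 -> L0 miss wb->B0  d=D]
3: W B3 -> L3 miss  d=D]
4: W B4 -> L0 hit  d=D]
5: W B7 -> L3 miss wb->B3  d=D]
6: R B7 -> L3 hit  d=D]
7: R B2 -> L2 miss  d=-]
8: R B0 -> L0 miss wb->B4  d=-]
9: W B1 -> L1 miss  d=D]
10: W B7 -> L3 hit  d=D]
11: W B6 -> L2 miss  d=D]
12: R B0 -> L0 hit  d=-]
13: W B0 -> L0 hit  d=D]
14: R B5 -> L1 miss wb->B1  d=-]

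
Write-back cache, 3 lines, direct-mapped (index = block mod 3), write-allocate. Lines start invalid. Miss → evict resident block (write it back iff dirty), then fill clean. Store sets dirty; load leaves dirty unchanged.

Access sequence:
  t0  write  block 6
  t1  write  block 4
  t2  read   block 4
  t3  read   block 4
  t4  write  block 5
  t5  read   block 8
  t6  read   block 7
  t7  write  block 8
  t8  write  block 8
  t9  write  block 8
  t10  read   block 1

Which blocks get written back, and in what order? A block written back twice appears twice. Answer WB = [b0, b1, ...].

WB = [5, 4]

  0 | W B6 → L0 miss [D]
  1 | W B4 → L1 miss [D]
  2 | R B4 → L1 hit [D]
  3 | R B4 → L1 hit [D]
  4 | W B5 → L2 miss [D]
  5 | R B8 → L2 miss wb→B5 [-]
  6 | R B7 → L1 miss wb→B4 [-]
  7 | W B8 → L2 hit [D]
  8 | W B8 → L2 hit [D]
  9 | W B8 → L2 hit [D]
  10 | R B1 → L1 miss [-]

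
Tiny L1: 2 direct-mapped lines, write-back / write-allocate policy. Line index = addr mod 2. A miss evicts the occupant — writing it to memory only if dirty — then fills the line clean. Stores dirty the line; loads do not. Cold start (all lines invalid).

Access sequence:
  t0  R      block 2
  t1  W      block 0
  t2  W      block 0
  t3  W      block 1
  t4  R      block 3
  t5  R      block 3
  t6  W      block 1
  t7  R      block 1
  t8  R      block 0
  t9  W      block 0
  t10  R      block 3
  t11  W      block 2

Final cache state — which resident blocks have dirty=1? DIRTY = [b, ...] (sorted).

DIRTY = [2]

  0 | R B2 → L0 miss [-]
  1 | W B0 → L0 miss [D]
  2 | W B0 → L0 hit [D]
  3 | W B1 → L1 miss [D]
  4 | R B3 → L1 miss wb→B1 [-]
  5 | R B3 → L1 hit [-]
  6 | W B1 → L1 miss [D]
  7 | R B1 → L1 hit [D]
  8 | R B0 → L0 hit [D]
  9 | W B0 → L0 hit [D]
  10 | R B3 → L1 miss wb→B1 [-]
  11 | W B2 → L0 miss wb→B0 [D]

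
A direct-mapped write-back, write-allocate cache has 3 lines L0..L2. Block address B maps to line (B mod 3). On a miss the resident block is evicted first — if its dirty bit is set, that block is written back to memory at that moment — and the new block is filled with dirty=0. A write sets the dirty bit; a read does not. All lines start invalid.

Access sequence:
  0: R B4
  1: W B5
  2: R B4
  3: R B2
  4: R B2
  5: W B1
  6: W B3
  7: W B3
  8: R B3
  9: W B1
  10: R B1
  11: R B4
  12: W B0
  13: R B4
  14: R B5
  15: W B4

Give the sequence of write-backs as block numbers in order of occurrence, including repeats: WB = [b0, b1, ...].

WB = [5, 1, 3]

0: R B4 → L1 miss [-]
1: W B5 → L2 miss [D]
2: R B4 → L1 hit [-]
3: R B2 → L2 miss wb→B5 [-]
4: R B2 → L2 hit [-]
5: W B1 → L1 miss [D]
6: W B3 → L0 miss [D]
7: W B3 → L0 hit [D]
8: R B3 → L0 hit [D]
9: W B1 → L1 hit [D]
10: R B1 → L1 hit [D]
11: R B4 → L1 miss wb→B1 [-]
12: W B0 → L0 miss wb→B3 [D]
13: R B4 → L1 hit [-]
14: R B5 → L2 miss [-]
15: W B4 → L1 hit [D]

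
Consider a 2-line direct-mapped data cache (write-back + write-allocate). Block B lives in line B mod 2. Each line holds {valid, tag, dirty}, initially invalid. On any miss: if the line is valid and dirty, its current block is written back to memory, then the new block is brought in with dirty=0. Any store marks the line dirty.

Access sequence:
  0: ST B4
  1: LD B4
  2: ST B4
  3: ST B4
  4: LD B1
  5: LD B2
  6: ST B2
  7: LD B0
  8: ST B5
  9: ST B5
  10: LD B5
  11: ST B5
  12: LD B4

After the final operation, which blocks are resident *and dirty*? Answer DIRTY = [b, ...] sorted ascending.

0: W B4 -> L0 miss  d=D]
1: R B4 -> L0 hit  d=D]
2: W B4 -> L0 hit  d=D]
3: W B4 -> L0 hit  d=D]
4: R B1 -> L1 miss  d=-]
5: R B2 -> L0 miss wb->B4  d=-]
6: W B2 -> L0 hit  d=D]
7: R B0 -> L0 miss wb->B2  d=-]
8: W B5 -> L1 miss  d=D]
9: W B5 -> L1 hit  d=D]
10: R B5 -> L1 hit  d=D]
11: W B5 -> L1 hit  d=D]
12: R B4 -> L0 miss  d=-]

DIRTY = [5]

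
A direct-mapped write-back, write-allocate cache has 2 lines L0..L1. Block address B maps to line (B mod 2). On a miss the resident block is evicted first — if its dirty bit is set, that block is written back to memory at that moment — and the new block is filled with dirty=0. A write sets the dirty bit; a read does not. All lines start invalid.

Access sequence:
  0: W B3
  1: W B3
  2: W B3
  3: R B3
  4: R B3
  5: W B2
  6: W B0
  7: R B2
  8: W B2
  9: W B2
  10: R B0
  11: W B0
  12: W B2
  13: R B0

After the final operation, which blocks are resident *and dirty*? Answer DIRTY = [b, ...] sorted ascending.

0: W B3 → L1 miss [D]
1: W B3 → L1 hit [D]
2: W B3 → L1 hit [D]
3: R B3 → L1 hit [D]
4: R B3 → L1 hit [D]
5: W B2 → L0 miss [D]
6: W B0 → L0 miss wb→B2 [D]
7: R B2 → L0 miss wb→B0 [-]
8: W B2 → L0 hit [D]
9: W B2 → L0 hit [D]
10: R B0 → L0 miss wb→B2 [-]
11: W B0 → L0 hit [D]
12: W B2 → L0 miss wb→B0 [D]
13: R B0 → L0 miss wb→B2 [-]

DIRTY = [3]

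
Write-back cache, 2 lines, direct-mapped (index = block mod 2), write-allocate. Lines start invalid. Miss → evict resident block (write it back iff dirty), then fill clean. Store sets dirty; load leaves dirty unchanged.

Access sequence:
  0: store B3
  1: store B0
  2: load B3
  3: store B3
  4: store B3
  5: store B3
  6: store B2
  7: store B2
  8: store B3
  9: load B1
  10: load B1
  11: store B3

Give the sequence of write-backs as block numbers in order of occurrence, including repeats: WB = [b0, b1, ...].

0: W B3 → L1 miss [D]
1: W B0 → L0 miss [D]
2: R B3 → L1 hit [D]
3: W B3 → L1 hit [D]
4: W B3 → L1 hit [D]
5: W B3 → L1 hit [D]
6: W B2 → L0 miss wb→B0 [D]
7: W B2 → L0 hit [D]
8: W B3 → L1 hit [D]
9: R B1 → L1 miss wb→B3 [-]
10: R B1 → L1 hit [-]
11: W B3 → L1 miss [D]

WB = [0, 3]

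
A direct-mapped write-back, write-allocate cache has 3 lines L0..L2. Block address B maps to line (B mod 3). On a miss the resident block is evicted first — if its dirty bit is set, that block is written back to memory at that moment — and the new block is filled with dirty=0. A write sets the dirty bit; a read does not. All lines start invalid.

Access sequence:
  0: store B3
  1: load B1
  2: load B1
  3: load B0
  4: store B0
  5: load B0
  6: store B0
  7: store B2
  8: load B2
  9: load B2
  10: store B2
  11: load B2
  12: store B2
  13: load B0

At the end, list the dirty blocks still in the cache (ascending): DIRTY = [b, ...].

  0 | W B3 → L0 miss [D]
  1 | R B1 → L1 miss [-]
  2 | R B1 → L1 hit [-]
  3 | R B0 → L0 miss wb→B3 [-]
  4 | W B0 → L0 hit [D]
  5 | R B0 → L0 hit [D]
  6 | W B0 → L0 hit [D]
  7 | W B2 → L2 miss [D]
  8 | R B2 → L2 hit [D]
  9 | R B2 → L2 hit [D]
  10 | W B2 → L2 hit [D]
  11 | R B2 → L2 hit [D]
  12 | W B2 → L2 hit [D]
  13 | R B0 → L0 hit [D]

DIRTY = [0, 2]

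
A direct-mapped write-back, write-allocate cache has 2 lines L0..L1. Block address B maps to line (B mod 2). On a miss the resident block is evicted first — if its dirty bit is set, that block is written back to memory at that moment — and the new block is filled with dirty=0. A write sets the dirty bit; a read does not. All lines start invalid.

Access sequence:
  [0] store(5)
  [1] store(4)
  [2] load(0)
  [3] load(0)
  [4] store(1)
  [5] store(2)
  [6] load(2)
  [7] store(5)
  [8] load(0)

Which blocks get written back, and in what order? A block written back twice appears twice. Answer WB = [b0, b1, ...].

  0 | W B5 → L1 miss [D]
  1 | W B4 → L0 miss [D]
  2 | R B0 → L0 miss wb→B4 [-]
  3 | R B0 → L0 hit [-]
  4 | W B1 → L1 miss wb→B5 [D]
  5 | W B2 → L0 miss [D]
  6 | R B2 → L0 hit [D]
  7 | W B5 → L1 miss wb→B1 [D]
  8 | R B0 → L0 miss wb→B2 [-]

WB = [4, 5, 1, 2]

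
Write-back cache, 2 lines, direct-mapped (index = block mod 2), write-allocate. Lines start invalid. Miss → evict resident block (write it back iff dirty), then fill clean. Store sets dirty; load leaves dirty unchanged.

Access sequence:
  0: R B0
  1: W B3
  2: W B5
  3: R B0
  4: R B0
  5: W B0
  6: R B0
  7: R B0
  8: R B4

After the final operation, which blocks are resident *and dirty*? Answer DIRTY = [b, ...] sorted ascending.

DIRTY = [5]

0: R B0 -> L0 miss  d=-]
1: W B3 -> L1 miss  d=D]
2: W B5 -> L1 miss wb->B3  d=D]
3: R B0 -> L0 hit  d=-]
4: R B0 -> L0 hit  d=-]
5: W B0 -> L0 hit  d=D]
6: R B0 -> L0 hit  d=D]
7: R B0 -> L0 hit  d=D]
8: R B4 -> L0 miss wb->B0  d=-]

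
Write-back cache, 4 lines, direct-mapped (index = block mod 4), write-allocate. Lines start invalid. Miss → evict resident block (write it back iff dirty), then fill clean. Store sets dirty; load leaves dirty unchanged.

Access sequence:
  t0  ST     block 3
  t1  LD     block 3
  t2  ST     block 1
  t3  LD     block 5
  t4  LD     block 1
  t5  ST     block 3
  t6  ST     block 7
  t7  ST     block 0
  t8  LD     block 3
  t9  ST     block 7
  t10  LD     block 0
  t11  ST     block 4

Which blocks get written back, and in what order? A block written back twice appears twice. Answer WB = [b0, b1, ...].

WB = [1, 3, 7, 0]

0: W B3 -> L3 miss  d=D]
1: R B3 -> L3 hit  d=D]
2: W B1 -> L1 miss  d=D]
3: R B5 -> L1 miss wb->B1  d=-]
4: R B1 -> L1 miss  d=-]
5: W B3 -> L3 hit  d=D]
6: W B7 -> L3 miss wb->B3  d=D]
7: W B0 -> L0 miss  d=D]
8: R B3 -> L3 miss wb->B7  d=-]
9: W B7 -> L3 miss  d=D]
10: R B0 -> L0 hit  d=D]
11: W B4 -> L0 miss wb->B0  d=D]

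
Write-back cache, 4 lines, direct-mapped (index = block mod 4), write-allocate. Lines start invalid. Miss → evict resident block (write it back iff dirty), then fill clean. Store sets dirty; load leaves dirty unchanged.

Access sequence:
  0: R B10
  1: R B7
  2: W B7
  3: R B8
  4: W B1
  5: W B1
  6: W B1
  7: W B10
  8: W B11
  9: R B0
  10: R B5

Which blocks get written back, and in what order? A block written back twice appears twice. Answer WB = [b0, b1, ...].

0: R B10 -> L2 miss  d=-]
1: R B7 -> L3 miss  d=-]
2: W B7 -> L3 hit  d=D]
3: R B8 -> L0 miss  d=-]
4: W B1 -> L1 miss  d=D]
5: W B1 -> L1 hit  d=D]
6: W B1 -> L1 hit  d=D]
7: W B10 -> L2 hit  d=D]
8: W B11 -> L3 miss wb->B7  d=D]
9: R B0 -> L0 miss  d=-]
10: R B5 -> L1 miss wb->B1  d=-]

WB = [7, 1]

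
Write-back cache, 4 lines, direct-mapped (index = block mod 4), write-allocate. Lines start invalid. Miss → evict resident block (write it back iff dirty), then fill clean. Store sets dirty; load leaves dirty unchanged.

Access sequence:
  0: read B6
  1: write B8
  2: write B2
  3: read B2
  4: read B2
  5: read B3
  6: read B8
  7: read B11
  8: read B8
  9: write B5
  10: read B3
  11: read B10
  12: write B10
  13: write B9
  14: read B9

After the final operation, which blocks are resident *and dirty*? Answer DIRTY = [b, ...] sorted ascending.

0: R B6 -> L2 miss  d=-]
1: W B8 -> L0 miss  d=D]
2: W B2 -> L2 miss  d=D]
3: R B2 -> L2 hit  d=D]
4: R B2 -> L2 hit  d=D]
5: R B3 -> L3 miss  d=-]
6: R B8 -> L0 hit  d=D]
7: R B11 -> L3 miss  d=-]
8: R B8 -> L0 hit  d=D]
9: W B5 -> L1 miss  d=D]
10: R B3 -> L3 miss  d=-]
11: R B10 -> L2 miss wb->B2  d=-]
12: W B10 -> L2 hit  d=D]
13: W B9 -> L1 miss wb->B5  d=D]
14: R B9 -> L1 hit  d=D]

DIRTY = [8, 9, 10]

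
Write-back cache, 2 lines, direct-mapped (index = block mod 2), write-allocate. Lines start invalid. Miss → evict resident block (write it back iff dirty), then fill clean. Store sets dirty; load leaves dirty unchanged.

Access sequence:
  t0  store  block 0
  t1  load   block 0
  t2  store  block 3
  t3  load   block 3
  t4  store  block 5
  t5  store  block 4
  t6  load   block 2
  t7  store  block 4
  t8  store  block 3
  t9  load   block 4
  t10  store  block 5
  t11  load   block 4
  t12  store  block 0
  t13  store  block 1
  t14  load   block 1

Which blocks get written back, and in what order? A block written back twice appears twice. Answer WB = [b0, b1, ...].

  0 | W B0 → L0 miss [D]
  1 | R B0 → L0 hit [D]
  2 | W B3 → L1 miss [D]
  3 | R B3 → L1 hit [D]
  4 | W B5 → L1 miss wb→B3 [D]
  5 | W B4 → L0 miss wb→B0 [D]
  6 | R B2 → L0 miss wb→B4 [-]
  7 | W B4 → L0 miss [D]
  8 | W B3 → L1 miss wb→B5 [D]
  9 | R B4 → L0 hit [D]
  10 | W B5 → L1 miss wb→B3 [D]
  11 | R B4 → L0 hit [D]
  12 | W B0 → L0 miss wb→B4 [D]
  13 | W B1 → L1 miss wb→B5 [D]
  14 | R B1 → L1 hit [D]

WB = [3, 0, 4, 5, 3, 4, 5]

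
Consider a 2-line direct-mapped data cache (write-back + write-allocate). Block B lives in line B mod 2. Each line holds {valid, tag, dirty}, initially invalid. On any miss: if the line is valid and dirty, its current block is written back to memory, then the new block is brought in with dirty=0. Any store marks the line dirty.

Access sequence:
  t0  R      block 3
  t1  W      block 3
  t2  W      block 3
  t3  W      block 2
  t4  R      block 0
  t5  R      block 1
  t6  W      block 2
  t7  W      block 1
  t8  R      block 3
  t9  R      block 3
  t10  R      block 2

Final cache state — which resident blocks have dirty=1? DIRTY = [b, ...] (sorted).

0: R B3 -> L1 miss  d=-]
1: W B3 -> L1 hit  d=D]
2: W B3 -> L1 hit  d=D]
3: W B2 -> L0 miss  d=D]
4: R B0 -> L0 miss wb->B2  d=-]
5: R B1 -> L1 miss wb->B3  d=-]
6: W B2 -> L0 miss  d=D]
7: W B1 -> L1 hit  d=D]
8: R B3 -> L1 miss wb->B1  d=-]
9: R B3 -> L1 hit  d=-]
10: R B2 -> L0 hit  d=D]

DIRTY = [2]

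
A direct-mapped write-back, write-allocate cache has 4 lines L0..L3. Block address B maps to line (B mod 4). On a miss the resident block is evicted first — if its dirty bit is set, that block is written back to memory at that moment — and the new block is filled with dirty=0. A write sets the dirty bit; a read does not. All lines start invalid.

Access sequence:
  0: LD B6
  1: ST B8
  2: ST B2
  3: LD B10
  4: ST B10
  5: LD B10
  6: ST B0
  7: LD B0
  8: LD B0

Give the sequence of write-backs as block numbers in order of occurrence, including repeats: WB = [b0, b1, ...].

  0 | R B6 → L2 miss [-]
  1 | W B8 → L0 miss [D]
  2 | W B2 → L2 miss [D]
  3 | R B10 → L2 miss wb→B2 [-]
  4 | W B10 → L2 hit [D]
  5 | R B10 → L2 hit [D]
  6 | W B0 → L0 miss wb→B8 [D]
  7 | R B0 → L0 hit [D]
  8 | R B0 → L0 hit [D]

WB = [2, 8]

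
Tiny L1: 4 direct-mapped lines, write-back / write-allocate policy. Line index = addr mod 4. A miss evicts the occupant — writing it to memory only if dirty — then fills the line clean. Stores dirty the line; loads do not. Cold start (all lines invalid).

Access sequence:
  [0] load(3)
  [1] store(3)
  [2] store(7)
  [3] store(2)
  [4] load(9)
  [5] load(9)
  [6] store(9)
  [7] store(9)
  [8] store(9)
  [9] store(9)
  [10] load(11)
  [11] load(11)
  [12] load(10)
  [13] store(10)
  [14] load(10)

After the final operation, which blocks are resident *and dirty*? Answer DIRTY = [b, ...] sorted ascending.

  0 | R B3 → L3 miss [-]
  1 | W B3 → L3 hit [D]
  2 | W B7 → L3 miss wb→B3 [D]
  3 | W B2 → L2 miss [D]
  4 | R B9 → L1 miss [-]
  5 | R B9 → L1 hit [-]
  6 | W B9 → L1 hit [D]
  7 | W B9 → L1 hit [D]
  8 | W B9 → L1 hit [D]
  9 | W B9 → L1 hit [D]
  10 | R B11 → L3 miss wb→B7 [-]
  11 | R B11 → L3 hit [-]
  12 | R B10 → L2 miss wb→B2 [-]
  13 | W B10 → L2 hit [D]
  14 | R B10 → L2 hit [D]

DIRTY = [9, 10]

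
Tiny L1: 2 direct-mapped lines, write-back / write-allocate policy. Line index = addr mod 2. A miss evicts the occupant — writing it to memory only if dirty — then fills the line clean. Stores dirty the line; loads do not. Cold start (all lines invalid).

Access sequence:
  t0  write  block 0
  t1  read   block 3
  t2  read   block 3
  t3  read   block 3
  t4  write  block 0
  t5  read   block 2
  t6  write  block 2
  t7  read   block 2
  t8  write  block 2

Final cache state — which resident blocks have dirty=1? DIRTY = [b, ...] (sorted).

DIRTY = [2]

0: W B0 → L0 miss [D]
1: R B3 → L1 miss [-]
2: R B3 → L1 hit [-]
3: R B3 → L1 hit [-]
4: W B0 → L0 hit [D]
5: R B2 → L0 miss wb→B0 [-]
6: W B2 → L0 hit [D]
7: R B2 → L0 hit [D]
8: W B2 → L0 hit [D]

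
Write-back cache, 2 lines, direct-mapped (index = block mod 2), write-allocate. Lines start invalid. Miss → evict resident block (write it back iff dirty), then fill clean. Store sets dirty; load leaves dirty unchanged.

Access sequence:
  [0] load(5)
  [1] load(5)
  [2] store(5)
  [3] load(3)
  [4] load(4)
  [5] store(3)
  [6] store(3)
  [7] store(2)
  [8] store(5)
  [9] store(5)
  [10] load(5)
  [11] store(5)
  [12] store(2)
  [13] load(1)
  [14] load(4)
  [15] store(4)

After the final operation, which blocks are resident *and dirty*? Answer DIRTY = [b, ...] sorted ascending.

DIRTY = [4]

0: R B5 → L1 miss [-]
1: R B5 → L1 hit [-]
2: W B5 → L1 hit [D]
3: R B3 → L1 miss wb→B5 [-]
4: R B4 → L0 miss [-]
5: W B3 → L1 hit [D]
6: W B3 → L1 hit [D]
7: W B2 → L0 miss [D]
8: W B5 → L1 miss wb→B3 [D]
9: W B5 → L1 hit [D]
10: R B5 → L1 hit [D]
11: W B5 → L1 hit [D]
12: W B2 → L0 hit [D]
13: R B1 → L1 miss wb→B5 [-]
14: R B4 → L0 miss wb→B2 [-]
15: W B4 → L0 hit [D]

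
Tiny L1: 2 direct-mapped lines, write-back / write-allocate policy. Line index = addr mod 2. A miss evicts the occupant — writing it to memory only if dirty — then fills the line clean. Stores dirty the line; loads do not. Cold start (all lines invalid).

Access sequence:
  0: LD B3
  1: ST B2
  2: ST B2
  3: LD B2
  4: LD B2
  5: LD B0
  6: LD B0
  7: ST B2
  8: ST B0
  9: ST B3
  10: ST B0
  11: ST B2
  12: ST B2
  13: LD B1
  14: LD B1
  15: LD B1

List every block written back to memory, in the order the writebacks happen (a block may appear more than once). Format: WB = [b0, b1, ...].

WB = [2, 2, 0, 3]

  0 | R B3 → L1 miss [-]
  1 | W B2 → L0 miss [D]
  2 | W B2 → L0 hit [D]
  3 | R B2 → L0 hit [D]
  4 | R B2 → L0 hit [D]
  5 | R B0 → L0 miss wb→B2 [-]
  6 | R B0 → L0 hit [-]
  7 | W B2 → L0 miss [D]
  8 | W B0 → L0 miss wb→B2 [D]
  9 | W B3 → L1 hit [D]
  10 | W B0 → L0 hit [D]
  11 | W B2 → L0 miss wb→B0 [D]
  12 | W B2 → L0 hit [D]
  13 | R B1 → L1 miss wb→B3 [-]
  14 | R B1 → L1 hit [-]
  15 | R B1 → L1 hit [-]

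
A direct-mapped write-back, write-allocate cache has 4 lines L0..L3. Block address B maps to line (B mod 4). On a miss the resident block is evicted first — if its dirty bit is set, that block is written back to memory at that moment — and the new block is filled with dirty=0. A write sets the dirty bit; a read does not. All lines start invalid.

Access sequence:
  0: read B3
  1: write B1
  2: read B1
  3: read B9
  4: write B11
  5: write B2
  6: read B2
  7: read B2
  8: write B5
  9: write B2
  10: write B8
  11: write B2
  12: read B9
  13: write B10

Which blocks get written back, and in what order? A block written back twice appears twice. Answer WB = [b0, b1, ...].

0: R B3 → L3 miss [-]
1: W B1 → L1 miss [D]
2: R B1 → L1 hit [D]
3: R B9 → L1 miss wb→B1 [-]
4: W B11 → L3 miss [D]
5: W B2 → L2 miss [D]
6: R B2 → L2 hit [D]
7: R B2 → L2 hit [D]
8: W B5 → L1 miss [D]
9: W B2 → L2 hit [D]
10: W B8 → L0 miss [D]
11: W B2 → L2 hit [D]
12: R B9 → L1 miss wb→B5 [-]
13: W B10 → L2 miss wb→B2 [D]

WB = [1, 5, 2]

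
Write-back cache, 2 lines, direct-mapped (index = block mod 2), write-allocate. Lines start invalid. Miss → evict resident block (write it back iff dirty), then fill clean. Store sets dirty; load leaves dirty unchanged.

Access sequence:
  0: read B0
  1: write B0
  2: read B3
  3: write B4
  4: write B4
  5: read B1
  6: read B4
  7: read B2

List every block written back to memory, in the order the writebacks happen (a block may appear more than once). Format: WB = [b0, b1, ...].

0: R B0 → L0 miss [-]
1: W B0 → L0 hit [D]
2: R B3 → L1 miss [-]
3: W B4 → L0 miss wb→B0 [D]
4: W B4 → L0 hit [D]
5: R B1 → L1 miss [-]
6: R B4 → L0 hit [D]
7: R B2 → L0 miss wb→B4 [-]

WB = [0, 4]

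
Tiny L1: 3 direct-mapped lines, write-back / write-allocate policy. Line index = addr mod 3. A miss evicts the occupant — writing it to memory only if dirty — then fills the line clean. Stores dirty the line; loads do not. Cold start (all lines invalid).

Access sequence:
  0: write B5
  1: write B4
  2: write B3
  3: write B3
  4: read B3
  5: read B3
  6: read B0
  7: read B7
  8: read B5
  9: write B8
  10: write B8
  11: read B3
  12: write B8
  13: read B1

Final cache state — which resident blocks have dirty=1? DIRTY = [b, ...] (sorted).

0: W B5 -> L2 miss  d=D]
1: W B4 -> L1 miss  d=D]
2: W B3 -> L0 miss  d=D]
3: W B3 -> L0 hit  d=D]
4: R B3 -> L0 hit  d=D]
5: R B3 -> L0 hit  d=D]
6: R B0 -> L0 miss wb->B3  d=-]
7: R B7 -> L1 miss wb->B4  d=-]
8: R B5 -> L2 hit  d=D]
9: W B8 -> L2 miss wb->B5  d=D]
10: W B8 -> L2 hit  d=D]
11: R B3 -> L0 miss  d=-]
12: W B8 -> L2 hit  d=D]
13: R B1 -> L1 miss  d=-]

DIRTY = [8]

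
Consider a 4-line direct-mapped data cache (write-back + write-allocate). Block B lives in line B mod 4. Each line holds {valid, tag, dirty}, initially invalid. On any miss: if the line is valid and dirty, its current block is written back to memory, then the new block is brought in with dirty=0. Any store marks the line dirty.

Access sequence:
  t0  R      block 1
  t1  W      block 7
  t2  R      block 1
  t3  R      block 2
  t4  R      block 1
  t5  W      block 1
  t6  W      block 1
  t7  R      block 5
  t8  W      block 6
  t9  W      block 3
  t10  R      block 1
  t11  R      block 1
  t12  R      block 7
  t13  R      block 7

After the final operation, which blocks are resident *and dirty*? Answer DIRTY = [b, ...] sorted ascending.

  0 | R B1 → L1 miss [-]
  1 | W B7 → L3 miss [D]
  2 | R B1 → L1 hit [-]
  3 | R B2 → L2 miss [-]
  4 | R B1 → L1 hit [-]
  5 | W B1 → L1 hit [D]
  6 | W B1 → L1 hit [D]
  7 | R B5 → L1 miss wb→B1 [-]
  8 | W B6 → L2 miss [D]
  9 | W B3 → L3 miss wb→B7 [D]
  10 | R B1 → L1 miss [-]
  11 | R B1 → L1 hit [-]
  12 | R B7 → L3 miss wb→B3 [-]
  13 | R B7 → L3 hit [-]

DIRTY = [6]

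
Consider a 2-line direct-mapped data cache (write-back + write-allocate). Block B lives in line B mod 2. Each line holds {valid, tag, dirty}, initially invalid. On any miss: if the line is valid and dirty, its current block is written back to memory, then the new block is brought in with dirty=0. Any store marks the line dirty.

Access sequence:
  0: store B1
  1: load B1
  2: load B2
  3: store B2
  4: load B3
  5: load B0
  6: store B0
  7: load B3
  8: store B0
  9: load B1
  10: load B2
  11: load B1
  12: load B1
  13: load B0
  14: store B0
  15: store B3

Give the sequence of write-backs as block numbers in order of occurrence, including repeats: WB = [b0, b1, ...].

0: W B1 -> L1 miss  d=D]
1: R B1 -> L1 hit  d=D]
2: R B2 -> L0 miss  d=-]
3: W B2 -> L0 hit  d=D]
4: R B3 -> L1 miss wb->B1  d=-]
5: R B0 -> L0 miss wb->B2  d=-]
6: W B0 -> L0 hit  d=D]
7: R B3 -> L1 hit  d=-]
8: W B0 -> L0 hit  d=D]
9: R B1 -> L1 miss  d=-]
10: R B2 -> L0 miss wb->B0  d=-]
11: R B1 -> L1 hit  d=-]
12: R B1 -> L1 hit  d=-]
13: R B0 -> L0 miss  d=-]
14: W B0 -> L0 hit  d=D]
15: W B3 -> L1 miss  d=D]

WB = [1, 2, 0]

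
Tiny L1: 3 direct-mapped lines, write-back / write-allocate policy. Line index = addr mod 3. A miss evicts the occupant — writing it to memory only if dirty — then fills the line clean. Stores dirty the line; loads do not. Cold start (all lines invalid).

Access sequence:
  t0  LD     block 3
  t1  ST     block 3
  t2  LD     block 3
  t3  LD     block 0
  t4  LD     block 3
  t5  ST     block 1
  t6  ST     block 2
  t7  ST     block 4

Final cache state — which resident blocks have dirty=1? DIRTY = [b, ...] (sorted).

DIRTY = [2, 4]

0: R B3 → L0 miss [-]
1: W B3 → L0 hit [D]
2: R B3 → L0 hit [D]
3: R B0 → L0 miss wb→B3 [-]
4: R B3 → L0 miss [-]
5: W B1 → L1 miss [D]
6: W B2 → L2 miss [D]
7: W B4 → L1 miss wb→B1 [D]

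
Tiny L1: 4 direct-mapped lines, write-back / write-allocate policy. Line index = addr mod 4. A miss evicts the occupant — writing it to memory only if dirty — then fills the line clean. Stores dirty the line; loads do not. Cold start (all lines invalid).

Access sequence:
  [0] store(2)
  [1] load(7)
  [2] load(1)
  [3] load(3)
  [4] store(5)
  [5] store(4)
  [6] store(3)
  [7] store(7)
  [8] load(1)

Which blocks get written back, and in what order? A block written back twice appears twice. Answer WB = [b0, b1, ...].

WB = [3, 5]

0: W B2 -> L2 miss  d=D]
1: R B7 -> L3 miss  d=-]
2: R B1 -> L1 miss  d=-]
3: R B3 -> L3 miss  d=-]
4: W B5 -> L1 miss  d=D]
5: W B4 -> L0 miss  d=D]
6: W B3 -> L3 hit  d=D]
7: W B7 -> L3 miss wb->B3  d=D]
8: R B1 -> L1 miss wb->B5  d=-]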